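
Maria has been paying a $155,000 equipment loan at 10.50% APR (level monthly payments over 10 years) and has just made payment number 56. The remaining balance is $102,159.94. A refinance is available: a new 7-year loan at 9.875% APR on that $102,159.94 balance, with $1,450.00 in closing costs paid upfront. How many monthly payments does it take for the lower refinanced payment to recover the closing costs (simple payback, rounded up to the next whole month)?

4 months

Current payment = 155,000 × 10.5%/12 / (1 − (1+0.0087500)^−120) = $2,091.49.
Refinanced payment = 102,159.94 × 0.0082292 / (1 − (1+0.0082292)^−84) = $1,689.39.
Monthly savings = $2,091.49 − $1,689.39 = $402.10.
Break-even = $1,450.00 / $402.10 = 3.61 → 4 months.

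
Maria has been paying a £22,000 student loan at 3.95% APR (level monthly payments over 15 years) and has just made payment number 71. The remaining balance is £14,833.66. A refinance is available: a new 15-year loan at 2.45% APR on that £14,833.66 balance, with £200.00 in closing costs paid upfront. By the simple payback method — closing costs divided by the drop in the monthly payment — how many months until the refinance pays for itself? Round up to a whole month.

Current payment = 22,000 × 3.95%/12 / (1 − (1+0.0032917)^−180) = £162.18.
Refinanced payment = 14,833.66 × 0.0020417 / (1 − (1+0.0020417)^−180) = £98.56.
Monthly savings = £162.18 − £98.56 = £63.62.
Break-even = £200.00 / £63.62 = 3.14 → 4 months.

4 months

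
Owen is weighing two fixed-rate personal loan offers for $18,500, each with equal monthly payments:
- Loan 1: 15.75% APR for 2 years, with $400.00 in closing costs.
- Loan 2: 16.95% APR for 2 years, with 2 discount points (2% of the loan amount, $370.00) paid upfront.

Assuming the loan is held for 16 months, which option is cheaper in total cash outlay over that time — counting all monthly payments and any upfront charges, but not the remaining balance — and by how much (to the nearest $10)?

Loan 1 by $140

Loan 1: monthly rate = 15.75%/12 = 0.0131250; payment = 18,500 × 0.0131250 / (1 − (1+0.0131250)^−24) = $903.61.
Loan 2: monthly rate = 16.95%/12 = 0.0141250; payment = 18,500 × 0.0141250 / (1 − (1+0.0141250)^−24) = $914.24.
Over 16 months: Loan 1 costs 16 × $903.61 + $400.00 = $14,857.76; Loan 2 costs 16 × $914.24 + $370.00 = $14,997.84.
Loan 1 is cheaper by $14,997.84 − $14,857.76 = $140.08.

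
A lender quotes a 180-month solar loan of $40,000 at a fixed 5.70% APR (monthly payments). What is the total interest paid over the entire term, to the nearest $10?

$19,600

Monthly rate = 5.7%/12 = 0.0047500; payment = 40,000 × 0.0047500 / (1 − (1+0.0047500)^−180) = $331.09.
Total paid = 180 × $331.09 = $59,596.20; interest = $59,596.20 − $40,000 = $19,596.20.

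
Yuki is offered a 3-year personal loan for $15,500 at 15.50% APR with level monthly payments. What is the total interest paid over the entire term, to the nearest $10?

Monthly rate = 15.5%/12 = 0.0129167; payment = 15,500 × 0.0129167 / (1 − (1+0.0129167)^−36) = $541.12.
Total paid = 36 × $541.12 = $19,480.32; interest = $19,480.32 − $15,500 = $3,980.32.

$3,980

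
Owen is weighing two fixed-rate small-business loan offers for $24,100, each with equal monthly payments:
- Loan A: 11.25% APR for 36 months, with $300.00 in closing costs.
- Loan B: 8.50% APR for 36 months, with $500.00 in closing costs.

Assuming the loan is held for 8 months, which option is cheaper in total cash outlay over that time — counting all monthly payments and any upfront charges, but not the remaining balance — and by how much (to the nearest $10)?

Loan A: at 11.25% the monthly rate is 0.0093750, so the payment is 24,100 × 0.0093750 / (1 − 1.0093750^−36) = $791.86.
Loan B: monthly rate = 8.5%/12 = 0.0070833; payment = 24,100 × 0.0070833 / (1 − (1+0.0070833)^−36) = $760.78.
Over 8 months: Loan A costs 8 × $791.86 + $300.00 = $6,634.88; Loan B costs 8 × $760.78 + $500.00 = $6,586.24.
Loan B is cheaper by $6,634.88 − $6,586.24 = $48.64.

Loan B by $50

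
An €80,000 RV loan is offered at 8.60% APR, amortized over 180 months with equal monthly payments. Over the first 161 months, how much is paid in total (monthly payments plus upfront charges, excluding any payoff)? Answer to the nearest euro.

Monthly rate = 8.6%/12 = 0.0071667; payment = 80,000 × 0.0071667 / (1 − (1+0.0071667)^−180) = €792.49.
Total outlay = 161 × €792.49 = €127,590.89.

€127,591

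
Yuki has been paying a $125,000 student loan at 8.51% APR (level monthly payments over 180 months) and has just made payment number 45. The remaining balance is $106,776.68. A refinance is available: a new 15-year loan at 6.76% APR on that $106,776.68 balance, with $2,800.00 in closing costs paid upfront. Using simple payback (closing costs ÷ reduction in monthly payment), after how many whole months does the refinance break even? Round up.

10 months

Current payment = 125,000 × 8.51%/12 / (1 − (1+0.0070917)^−180) = $1,231.66.
Refinanced payment = 106,776.68 × 0.0056333 / (1 − (1+0.0056333)^−180) = $945.47.
Monthly savings = $1,231.66 − $945.47 = $286.19.
Break-even = $2,800.00 / $286.19 = 9.78 → 10 months.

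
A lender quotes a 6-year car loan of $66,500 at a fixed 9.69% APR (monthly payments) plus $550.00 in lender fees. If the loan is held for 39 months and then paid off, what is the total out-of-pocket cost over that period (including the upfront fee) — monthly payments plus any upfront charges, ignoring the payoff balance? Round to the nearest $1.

$48,192

At 9.69% the monthly rate is 0.0080750, so the payment is 66,500 × 0.0080750 / (1 − 1.0080750^−72) = $1,221.60.
Total outlay = 39 × $1,221.60 + $550.00 = $48,192.40.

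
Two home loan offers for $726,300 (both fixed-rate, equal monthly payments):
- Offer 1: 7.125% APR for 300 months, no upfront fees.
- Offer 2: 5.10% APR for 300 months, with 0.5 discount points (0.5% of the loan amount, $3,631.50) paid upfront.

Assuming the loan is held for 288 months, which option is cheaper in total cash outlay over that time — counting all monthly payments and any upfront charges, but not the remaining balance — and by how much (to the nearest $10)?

Offer 2 by $256,460

Offer 1: monthly rate = 7.125%/12 = 0.0059375; payment = 726,300 × 0.0059375 / (1 − (1+0.0059375)^−300) = $5,191.40.
Offer 2: monthly rate = 5.1%/12 = 0.0042500; payment = 726,300 × 0.0042500 / (1 − (1+0.0042500)^−300) = $4,288.30.
Over 288 months: Offer 1 costs 288 × $5,191.40 = $1,495,123.20; Offer 2 costs 288 × $4,288.30 + $3,631.50 = $1,238,661.90.
Offer 2 is cheaper by $1,495,123.20 − $1,238,661.90 = $256,461.30.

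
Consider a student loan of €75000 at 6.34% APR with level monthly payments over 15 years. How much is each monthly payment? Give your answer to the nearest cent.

€646.75

Monthly rate = 6.34%/12 = 0.0052833; payment = 75,000 × 0.0052833 / (1 − (1+0.0052833)^−180) = €646.75.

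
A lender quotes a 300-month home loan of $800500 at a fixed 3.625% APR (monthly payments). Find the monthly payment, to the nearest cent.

$4,061.36

At 3.625% the monthly rate is 0.0030208, so the payment is 800,500 × 0.0030208 / (1 − 1.0030208^−300) = $4,061.36.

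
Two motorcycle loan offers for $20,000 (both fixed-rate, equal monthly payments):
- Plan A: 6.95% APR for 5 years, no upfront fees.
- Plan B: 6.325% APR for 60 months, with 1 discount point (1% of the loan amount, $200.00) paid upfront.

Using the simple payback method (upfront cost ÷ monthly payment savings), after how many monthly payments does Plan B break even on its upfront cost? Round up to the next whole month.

Plan A: monthly rate = 6.95%/12 = 0.0057917; payment = 20,000 × 0.0057917 / (1 − (1+0.0057917)^−60) = $395.55.
Plan B: monthly rate = 6.325%/12 = 0.0052708; payment = 20,000 × 0.0052708 / (1 − (1+0.0052708)^−60) = $389.69.
Monthly savings = $395.55 − $389.69 = $5.86.
Break-even = $200.00 / $5.86 = 34.13 → 35 months.

35 months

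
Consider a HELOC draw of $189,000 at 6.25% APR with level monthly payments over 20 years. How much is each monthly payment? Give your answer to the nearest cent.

Monthly rate = 6.25%/12 = 0.0052083; payment = 189,000 × 0.0052083 / (1 − (1+0.0052083)^−240) = $1,381.45.

$1,381.45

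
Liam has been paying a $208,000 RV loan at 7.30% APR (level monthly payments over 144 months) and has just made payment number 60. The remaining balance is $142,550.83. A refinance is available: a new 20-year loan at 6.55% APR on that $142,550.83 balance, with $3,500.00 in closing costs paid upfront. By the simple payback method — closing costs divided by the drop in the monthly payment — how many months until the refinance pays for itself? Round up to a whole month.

4 months

Current payment = 208,000 × 7.3%/12 / (1 − (1+0.0060833)^−144) = $2,172.44.
Refinanced payment = 142,550.83 × 0.0054583 / (1 − (1+0.0054583)^−240) = $1,067.02.
Monthly savings = $2,172.44 − $1,067.02 = $1,105.42.
Break-even = $3,500.00 / $1,105.42 = 3.17 → 4 months.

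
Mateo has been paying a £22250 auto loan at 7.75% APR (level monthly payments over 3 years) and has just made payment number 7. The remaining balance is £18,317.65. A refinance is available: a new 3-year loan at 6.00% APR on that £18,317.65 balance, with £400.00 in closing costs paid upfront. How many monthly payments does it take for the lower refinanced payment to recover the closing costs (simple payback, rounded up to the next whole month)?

Current payment = 22,250 × 7.75%/12 / (1 − (1+0.0064583)^−36) = £694.67.
Refinanced payment = 18,317.65 × 0.0050000 / (1 − (1+0.0050000)^−36) = £557.26.
Monthly savings = £694.67 − £557.26 = £137.41.
Break-even = £400.00 / £137.41 = 2.91 → 3 months.

3 months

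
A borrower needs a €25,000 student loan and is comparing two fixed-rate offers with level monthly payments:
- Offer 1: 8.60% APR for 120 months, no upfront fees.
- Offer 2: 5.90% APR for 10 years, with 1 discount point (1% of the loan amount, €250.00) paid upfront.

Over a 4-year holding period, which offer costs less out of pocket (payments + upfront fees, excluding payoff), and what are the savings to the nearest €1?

Offer 2 by €1,430

Offer 1: monthly rate = 8.6%/12 = 0.0071667; payment = 25,000 × 0.0071667 / (1 − (1+0.0071667)^−120) = €311.30.
Offer 2: at 5.90% the monthly rate is 0.0049167, so the payment is 25,000 × 0.0049167 / (1 − 1.0049167^−120) = €276.30.
Over 48 months: Offer 1 costs 48 × €311.30 = €14,942.40; Offer 2 costs 48 × €276.30 + €250.00 = €13,512.40.
Offer 2 is cheaper by €14,942.40 − €13,512.40 = €1,430.00.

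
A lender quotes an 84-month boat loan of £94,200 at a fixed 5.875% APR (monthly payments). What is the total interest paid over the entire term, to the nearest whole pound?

Monthly rate = 5.875%/12 = 0.0048958; payment = 94,200 × 0.0048958 / (1 − (1+0.0048958)^−84) = £1,370.49.
Total paid = 84 × £1,370.49 = £115,121.16; interest = £115,121.16 − £94,200 = £20,921.16.

£20,921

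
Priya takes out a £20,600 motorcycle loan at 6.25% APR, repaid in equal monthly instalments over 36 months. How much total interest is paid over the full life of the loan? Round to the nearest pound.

£2,045

Monthly rate = 6.25%/12 = 0.0052083; payment = 20,600 × 0.0052083 / (1 − (1+0.0052083)^−36) = £629.03.
Total paid = 36 × £629.03 = £22,645.08; interest = £22,645.08 − £20,600 = £2,045.08.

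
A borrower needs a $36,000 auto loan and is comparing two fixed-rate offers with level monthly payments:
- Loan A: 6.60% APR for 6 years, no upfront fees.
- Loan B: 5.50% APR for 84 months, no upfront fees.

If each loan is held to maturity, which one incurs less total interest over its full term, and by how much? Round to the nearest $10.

Loan A: monthly rate = 6.6%/12 = 0.0055000; payment = 36,000 × 0.0055000 / (1 − (1+0.0055000)^−72) = $606.87.
Total interest on Loan A = 72 × $606.87 − $36,000 = $7,694.64.
Loan B: monthly rate = 5.5%/12 = 0.0045833; payment = 36,000 × 0.0045833 / (1 − (1+0.0045833)^−84) = $517.32.
Total interest on Loan B = 84 × $517.32 − $36,000 = $7,454.88.
Loan B is lower by $239.76.

Loan B by $240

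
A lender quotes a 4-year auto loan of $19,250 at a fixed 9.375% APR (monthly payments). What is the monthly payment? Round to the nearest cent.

Monthly rate = 9.375%/12 = 0.0078125; payment = 19,250 × 0.0078125 / (1 − (1+0.0078125)^−48) = $482.47.

$482.47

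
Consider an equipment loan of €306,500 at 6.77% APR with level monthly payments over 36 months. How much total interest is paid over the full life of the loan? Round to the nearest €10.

At 6.77% the monthly rate is 0.0056417, so the payment is 306,500 × 0.0056417 / (1 − 1.0056417^−36) = €9,431.63.
Total paid = 36 × €9,431.63 = €339,538.68; interest = €339,538.68 − €306,500 = €33,038.68.

€33,040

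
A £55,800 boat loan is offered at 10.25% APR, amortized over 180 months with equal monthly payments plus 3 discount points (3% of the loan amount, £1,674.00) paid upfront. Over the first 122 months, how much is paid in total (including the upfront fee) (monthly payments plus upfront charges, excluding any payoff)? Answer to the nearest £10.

At 10.25% the monthly rate is 0.0085417, so the payment is 55,800 × 0.0085417 / (1 − 1.0085417^−180) = £608.19.
Total outlay = 122 × £608.19 + £1,674.00 = £75,873.18.

£75,870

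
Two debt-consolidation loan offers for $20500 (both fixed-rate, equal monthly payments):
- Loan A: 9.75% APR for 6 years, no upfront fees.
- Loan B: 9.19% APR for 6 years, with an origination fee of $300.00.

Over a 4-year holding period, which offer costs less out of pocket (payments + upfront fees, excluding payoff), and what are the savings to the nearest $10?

Loan A: monthly rate = 9.75%/12 = 0.0081250; payment = 20,500 × 0.0081250 / (1 − (1+0.0081250)^−72) = $377.20.
Loan B: at 9.19% the monthly rate is 0.0076583, so the payment is 20,500 × 0.0076583 / (1 − 1.0076583^−72) = $371.46.
Over 48 months: Loan A costs 48 × $377.20 = $18,105.60; Loan B costs 48 × $371.46 + $300.00 = $18,130.08.
Loan A is cheaper by $18,130.08 − $18,105.60 = $24.48.

Loan A by $20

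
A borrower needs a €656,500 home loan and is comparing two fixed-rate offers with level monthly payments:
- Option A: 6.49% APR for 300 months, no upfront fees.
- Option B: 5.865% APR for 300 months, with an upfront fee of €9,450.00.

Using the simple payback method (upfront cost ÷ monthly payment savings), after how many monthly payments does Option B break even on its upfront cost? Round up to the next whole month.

Option A: at 6.49% the monthly rate is 0.0054083, so the payment is 656,500 × 0.0054083 / (1 − 1.0054083^−300) = €4,428.63.
Option B: at 5.865% the monthly rate is 0.0048875, so the payment is 656,500 × 0.0048875 / (1 − 1.0048875^−300) = €4,175.83.
Monthly savings = €4,428.63 − €4,175.83 = €252.80.
Break-even = €9,450.00 / €252.80 = 37.38 → 38 months.

38 months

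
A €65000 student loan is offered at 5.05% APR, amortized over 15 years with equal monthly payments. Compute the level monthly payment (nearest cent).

Monthly rate = 5.05%/12 = 0.0042083; payment = 65,000 × 0.0042083 / (1 − (1+0.0042083)^−180) = €515.71.

€515.71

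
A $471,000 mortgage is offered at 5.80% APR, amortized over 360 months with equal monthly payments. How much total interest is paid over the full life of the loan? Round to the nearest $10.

$523,900

Monthly rate = 5.8%/12 = 0.0048333; payment = 471,000 × 0.0048333 / (1 − (1+0.0048333)^−360) = $2,763.61.
Total paid = 360 × $2,763.61 = $994,899.60; interest = $994,899.60 − $471,000 = $523,899.60.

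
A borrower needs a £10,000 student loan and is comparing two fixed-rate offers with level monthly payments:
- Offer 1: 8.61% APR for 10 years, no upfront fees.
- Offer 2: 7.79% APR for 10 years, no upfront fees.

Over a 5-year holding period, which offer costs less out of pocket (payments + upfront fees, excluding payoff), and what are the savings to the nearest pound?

Offer 2 by £261

Offer 1: monthly rate = 8.61%/12 = 0.0071750; payment = 10,000 × 0.0071750 / (1 − (1+0.0071750)^−120) = £124.57.
Offer 2: at 7.79% the monthly rate is 0.0064917, so the payment is 10,000 × 0.0064917 / (1 − 1.0064917^−120) = £120.22.
Over 60 months: Offer 1 costs 60 × £124.57 = £7,474.20; Offer 2 costs 60 × £120.22 = £7,213.20.
Offer 2 is cheaper by £7,474.20 − £7,213.20 = £261.00.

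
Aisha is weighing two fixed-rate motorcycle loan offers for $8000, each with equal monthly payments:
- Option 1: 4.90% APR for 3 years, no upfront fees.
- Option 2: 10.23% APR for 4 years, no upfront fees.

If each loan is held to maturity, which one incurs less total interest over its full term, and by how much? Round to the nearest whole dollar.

Option 1 by $1,163

Option 1: at 4.90% the monthly rate is 0.0040833, so the payment is 8,000 × 0.0040833 / (1 − 1.0040833^−36) = $239.41.
Total interest on Option 1 = 36 × $239.41 − $8,000 = $618.76.
Option 2: monthly rate = 10.23%/12 = 0.0085250; payment = 8,000 × 0.0085250 / (1 − (1+0.0085250)^−48) = $203.79.
Total interest on Option 2 = 48 × $203.79 − $8,000 = $1,781.92.
Option 1 is lower by $1,163.16.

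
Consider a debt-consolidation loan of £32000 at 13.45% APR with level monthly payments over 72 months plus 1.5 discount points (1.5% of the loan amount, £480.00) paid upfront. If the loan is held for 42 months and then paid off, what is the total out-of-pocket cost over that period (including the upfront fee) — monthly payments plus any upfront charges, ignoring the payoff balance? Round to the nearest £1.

£27,780

Monthly rate = 13.45%/12 = 0.0112083; payment = 32,000 × 0.0112083 / (1 − (1+0.0112083)^−72) = £650.00.
Total outlay = 42 × £650.00 + £480.00 = £27,780.00.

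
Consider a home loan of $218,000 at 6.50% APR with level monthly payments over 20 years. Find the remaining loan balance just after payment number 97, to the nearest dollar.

$161,477

With monthly rate i = 6.5%/12 = 0.0054167, the balance after k of n payments is P · [(1+i)^n − (1+i)^k] / [(1+i)^n − 1].
(1+0.0054167)^240 = 3.65644670 and (1+0.0054167)^97 = 1.68876718, so the balance is 218,000 × (3.65644670 − 1.68876718) / (3.65644670 − 1) = $161,476.66.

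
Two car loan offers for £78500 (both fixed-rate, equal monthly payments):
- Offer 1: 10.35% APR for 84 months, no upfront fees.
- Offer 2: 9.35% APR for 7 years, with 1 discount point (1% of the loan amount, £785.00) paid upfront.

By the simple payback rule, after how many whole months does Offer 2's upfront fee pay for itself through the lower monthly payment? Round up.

20 months

Offer 1: monthly rate = 10.35%/12 = 0.0086250; payment = 78,500 × 0.0086250 / (1 − (1+0.0086250)^−84) = £1,317.43.
Offer 2: monthly rate = 9.35%/12 = 0.0077917; payment = 78,500 × 0.0077917 / (1 − (1+0.0077917)^−84) = £1,276.98.
Monthly savings = £1,317.43 − £1,276.98 = £40.45.
Break-even = £785.00 / £40.45 = 19.41 → 20 months.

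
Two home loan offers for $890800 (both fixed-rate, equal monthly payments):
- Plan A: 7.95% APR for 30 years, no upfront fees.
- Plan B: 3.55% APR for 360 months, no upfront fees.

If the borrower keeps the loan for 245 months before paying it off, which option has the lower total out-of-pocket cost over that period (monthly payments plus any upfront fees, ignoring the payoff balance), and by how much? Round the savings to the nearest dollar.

Plan B by $607,688

Plan A: monthly rate = 7.95%/12 = 0.0066250; payment = 890,800 × 0.0066250 / (1 − (1+0.0066250)^−360) = $6,505.35.
Plan B: at 3.55% the monthly rate is 0.0029583, so the payment is 890,800 × 0.0029583 / (1 − 1.0029583^−360) = $4,024.99.
Over 245 months: Plan A costs 245 × $6,505.35 = $1,593,810.75; Plan B costs 245 × $4,024.99 = $986,122.55.
Plan B is cheaper by $1,593,810.75 − $986,122.55 = $607,688.20.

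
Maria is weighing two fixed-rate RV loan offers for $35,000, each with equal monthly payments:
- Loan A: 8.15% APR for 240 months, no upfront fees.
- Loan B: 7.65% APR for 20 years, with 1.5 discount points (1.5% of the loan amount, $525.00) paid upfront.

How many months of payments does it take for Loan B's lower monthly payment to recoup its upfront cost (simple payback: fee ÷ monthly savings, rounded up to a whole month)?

Loan A: monthly rate = 8.15%/12 = 0.0067917; payment = 35,000 × 0.0067917 / (1 − (1+0.0067917)^−240) = $296.03.
Loan B: monthly rate = 7.65%/12 = 0.0063750; payment = 35,000 × 0.0063750 / (1 − (1+0.0063750)^−240) = $285.18.
Monthly savings = $296.03 − $285.18 = $10.85.
Break-even = $525.00 / $10.85 = 48.39 → 49 months.

49 months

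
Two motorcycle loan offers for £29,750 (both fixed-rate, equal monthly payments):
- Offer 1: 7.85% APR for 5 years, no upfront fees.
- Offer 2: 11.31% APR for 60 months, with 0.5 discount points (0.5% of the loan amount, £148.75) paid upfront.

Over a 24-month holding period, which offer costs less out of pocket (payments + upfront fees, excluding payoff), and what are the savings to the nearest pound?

Offer 1 by £1,357

Offer 1: monthly rate = 7.85%/12 = 0.0065417; payment = 29,750 × 0.0065417 / (1 − (1+0.0065417)^−60) = £601.09.
Offer 2: at 11.31% the monthly rate is 0.0094250, so the payment is 29,750 × 0.0094250 / (1 − 1.0094250^−60) = £651.45.
Over 24 months: Offer 1 costs 24 × £601.09 = £14,426.16; Offer 2 costs 24 × £651.45 + £148.75 = £15,783.55.
Offer 1 is cheaper by £15,783.55 − £14,426.16 = £1,357.39.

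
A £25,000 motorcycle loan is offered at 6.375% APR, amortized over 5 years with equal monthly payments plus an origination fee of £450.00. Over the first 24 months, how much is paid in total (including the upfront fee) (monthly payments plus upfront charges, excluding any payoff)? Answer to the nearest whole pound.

At 6.375% the monthly rate is 0.0053125, so the payment is 25,000 × 0.0053125 / (1 − 1.0053125^−60) = £487.69.
Total outlay = 24 × £487.69 + £450.00 = £12,154.56.

£12,155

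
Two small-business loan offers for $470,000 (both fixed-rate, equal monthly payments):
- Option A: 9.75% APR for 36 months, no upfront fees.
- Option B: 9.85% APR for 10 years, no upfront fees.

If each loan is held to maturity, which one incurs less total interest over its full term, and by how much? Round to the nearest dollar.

Option A: at 9.75% the monthly rate is 0.0081250, so the payment is 470,000 × 0.0081250 / (1 − 1.0081250^−36) = $15,110.47.
Total interest on Option A = 36 × $15,110.47 − $470,000 = $73,976.92.
Option B: monthly rate = 9.85%/12 = 0.0082083; payment = 470,000 × 0.0082083 / (1 − (1+0.0082083)^−120) = $6,172.11.
Total interest on Option B = 120 × $6,172.11 − $470,000 = $270,653.20.
Option A is lower by $196,676.28.

Option A by $196,676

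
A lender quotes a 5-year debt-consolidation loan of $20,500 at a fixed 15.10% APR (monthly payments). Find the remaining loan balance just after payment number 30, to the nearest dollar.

With monthly rate i = 15.1%/12 = 0.0125833, the balance after k of n payments is P · [(1+i)^n − (1+i)^k] / [(1+i)^n − 1].
(1+0.0125833)^60 = 2.11761249 and (1+0.0125833)^30 = 1.45520187, so the balance is 20,500 × (2.11761249 − 1.45520187) / (2.11761249 − 1) = $12,150.38.

$12,150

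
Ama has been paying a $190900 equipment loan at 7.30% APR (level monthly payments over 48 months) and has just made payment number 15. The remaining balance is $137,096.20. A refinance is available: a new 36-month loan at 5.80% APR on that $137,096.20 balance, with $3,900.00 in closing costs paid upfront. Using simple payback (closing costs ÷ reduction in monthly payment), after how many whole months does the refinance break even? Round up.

9 months

Current payment = 190,900 × 7.3%/12 / (1 − (1+0.0060833)^−48) = $4,597.96.
Refinanced payment = 137,096.20 × 0.0048333 / (1 − (1+0.0048333)^−36) = $4,158.32.
Monthly savings = $4,597.96 − $4,158.32 = $439.64.
Break-even = $3,900.00 / $439.64 = 8.87 → 9 months.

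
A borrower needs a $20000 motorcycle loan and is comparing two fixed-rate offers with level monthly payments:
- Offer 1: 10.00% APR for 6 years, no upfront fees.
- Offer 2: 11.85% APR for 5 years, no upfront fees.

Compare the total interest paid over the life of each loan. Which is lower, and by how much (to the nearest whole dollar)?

Offer 1: at 10.00% the monthly rate is 0.0083333, so the payment is 20,000 × 0.0083333 / (1 − 1.0083333^−72) = $370.52.
Total interest on Offer 1 = 72 × $370.52 − $20,000 = $6,677.44.
Offer 2: at 11.85% the monthly rate is 0.0098750, so the payment is 20,000 × 0.0098750 / (1 − 1.0098750^−60) = $443.37.
Total interest on Offer 2 = 60 × $443.37 − $20,000 = $6,602.20.
Offer 2 is lower by $75.24.

Offer 2 by $75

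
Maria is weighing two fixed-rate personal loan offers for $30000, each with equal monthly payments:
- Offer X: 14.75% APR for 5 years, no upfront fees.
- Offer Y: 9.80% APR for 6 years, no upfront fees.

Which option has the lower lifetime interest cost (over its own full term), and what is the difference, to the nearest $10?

Offer Y by $2,790

Offer X: monthly rate = 14.75%/12 = 0.0122917; payment = 30,000 × 0.0122917 / (1 − (1+0.0122917)^−60) = $709.77.
Total interest on Offer X = 60 × $709.77 − $30,000 = $12,586.20.
Offer Y: at 9.80% the monthly rate is 0.0081667, so the payment is 30,000 × 0.0081667 / (1 − 1.0081667^−72) = $552.75.
Total interest on Offer Y = 72 × $552.75 − $30,000 = $9,798.00.
Offer Y is lower by $2,788.20.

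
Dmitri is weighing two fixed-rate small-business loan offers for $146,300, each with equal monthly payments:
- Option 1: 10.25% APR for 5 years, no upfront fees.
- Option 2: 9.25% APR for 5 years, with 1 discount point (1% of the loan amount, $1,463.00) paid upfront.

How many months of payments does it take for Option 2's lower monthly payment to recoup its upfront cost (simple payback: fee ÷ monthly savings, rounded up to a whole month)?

21 months

Option 1: at 10.25% the monthly rate is 0.0085417, so the payment is 146,300 × 0.0085417 / (1 − 1.0085417^−60) = $3,126.47.
Option 2: at 9.25% the monthly rate is 0.0077083, so the payment is 146,300 × 0.0077083 / (1 − 1.0077083^−60) = $3,054.73.
Monthly savings = $3,126.47 − $3,054.73 = $71.74.
Break-even = $1,463.00 / $71.74 = 20.39 → 21 months.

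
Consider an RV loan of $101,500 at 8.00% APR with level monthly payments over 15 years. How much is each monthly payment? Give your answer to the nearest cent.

$969.99

Monthly rate = 8%/12 = 0.0066667; payment = 101,500 × 0.0066667 / (1 − (1+0.0066667)^−180) = $969.99.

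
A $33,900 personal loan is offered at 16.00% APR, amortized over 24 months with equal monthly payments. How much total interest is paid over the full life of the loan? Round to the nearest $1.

$5,936

At 16.00% the monthly rate is 0.0133333, so the payment is 33,900 × 0.0133333 / (1 − 1.0133333^−24) = $1,659.85.
Total paid = 24 × $1,659.85 = $39,836.40; interest = $39,836.40 − $33,900 = $5,936.40.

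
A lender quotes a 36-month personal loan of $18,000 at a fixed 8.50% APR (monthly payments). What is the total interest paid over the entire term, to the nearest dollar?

$2,456

Monthly rate = 8.5%/12 = 0.0070833; payment = 18,000 × 0.0070833 / (1 − (1+0.0070833)^−36) = $568.22.
Total paid = 36 × $568.22 = $20,455.92; interest = $20,455.92 − $18,000 = $2,455.92.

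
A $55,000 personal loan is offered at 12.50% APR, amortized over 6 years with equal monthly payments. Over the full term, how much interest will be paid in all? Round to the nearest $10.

Monthly rate = 12.5%/12 = 0.0104167; payment = 55,000 × 0.0104167 / (1 − (1+0.0104167)^−72) = $1,089.61.
Total paid = 72 × $1,089.61 = $78,451.92; interest = $78,451.92 − $55,000 = $23,451.92.

$23,450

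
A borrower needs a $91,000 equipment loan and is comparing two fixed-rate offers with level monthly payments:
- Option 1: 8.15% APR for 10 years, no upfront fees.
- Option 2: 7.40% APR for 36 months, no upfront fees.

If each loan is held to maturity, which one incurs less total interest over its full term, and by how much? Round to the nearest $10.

Option 2 by $31,600

Option 1: monthly rate = 8.15%/12 = 0.0067917; payment = 91,000 × 0.0067917 / (1 − (1+0.0067917)^−120) = $1,111.31.
Total interest on Option 1 = 120 × $1,111.31 − $91,000 = $42,357.20.
Option 2: monthly rate = 7.4%/12 = 0.0061667; payment = 91,000 × 0.0061667 / (1 − (1+0.0061667)^−36) = $2,826.49.
Total interest on Option 2 = 36 × $2,826.49 − $91,000 = $10,753.64.
Option 2 is lower by $31,603.56.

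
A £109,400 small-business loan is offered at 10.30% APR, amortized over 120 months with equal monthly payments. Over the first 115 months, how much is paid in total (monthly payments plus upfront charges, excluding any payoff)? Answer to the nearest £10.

£168,360

At 10.30% the monthly rate is 0.0085833, so the payment is 109,400 × 0.0085833 / (1 − 1.0085833^−120) = £1,463.96.
Total outlay = 115 × £1,463.96 = £168,355.40.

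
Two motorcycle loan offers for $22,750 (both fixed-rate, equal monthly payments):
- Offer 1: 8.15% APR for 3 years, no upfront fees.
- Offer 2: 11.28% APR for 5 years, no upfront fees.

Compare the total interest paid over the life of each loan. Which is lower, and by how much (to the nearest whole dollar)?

Offer 1: at 8.15% the monthly rate is 0.0067917, so the payment is 22,750 × 0.0067917 / (1 − 1.0067917^−36) = $714.48.
Total interest on Offer 1 = 36 × $714.48 − $22,750 = $2,971.28.
Offer 2: monthly rate = 11.28%/12 = 0.0094000; payment = 22,750 × 0.0094000 / (1 − (1+0.0094000)^−60) = $497.82.
Total interest on Offer 2 = 60 × $497.82 − $22,750 = $7,119.20.
Offer 1 is lower by $4,147.92.

Offer 1 by $4,148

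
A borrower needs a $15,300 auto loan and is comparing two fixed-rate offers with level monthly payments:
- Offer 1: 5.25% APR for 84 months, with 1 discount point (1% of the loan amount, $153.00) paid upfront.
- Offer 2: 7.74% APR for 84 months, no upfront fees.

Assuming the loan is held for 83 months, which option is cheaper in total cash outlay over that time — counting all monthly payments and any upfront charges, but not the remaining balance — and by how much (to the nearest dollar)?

Offer 1 by $1,378

Offer 1: monthly rate = 5.25%/12 = 0.0043750; payment = 15,300 × 0.0043750 / (1 − (1+0.0043750)^−84) = $218.05.
Offer 2: monthly rate = 7.74%/12 = 0.0064500; payment = 15,300 × 0.0064500 / (1 − (1+0.0064500)^−84) = $236.49.
Over 83 months: Offer 1 costs 83 × $218.05 + $153.00 = $18,251.15; Offer 2 costs 83 × $236.49 = $19,628.67.
Offer 1 is cheaper by $19,628.67 − $18,251.15 = $1,377.52.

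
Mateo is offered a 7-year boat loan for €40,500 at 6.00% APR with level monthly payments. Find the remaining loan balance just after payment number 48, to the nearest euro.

With monthly rate i = 6%/12 = 0.0050000, the balance after k of n payments is P · [(1+i)^n − (1+i)^k] / [(1+i)^n − 1].
(1+0.0050000)^84 = 1.52036964 and (1+0.0050000)^48 = 1.27048916, so the balance is 40,500 × (1.52036964 − 1.27048916) / (1.52036964 − 1) = €19,448.02.

€19,448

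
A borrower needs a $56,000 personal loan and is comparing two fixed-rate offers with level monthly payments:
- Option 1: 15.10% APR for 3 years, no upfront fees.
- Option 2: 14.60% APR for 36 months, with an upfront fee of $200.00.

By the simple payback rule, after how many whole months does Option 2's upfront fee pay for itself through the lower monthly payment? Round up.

Option 1: at 15.10% the monthly rate is 0.0125833, so the payment is 56,000 × 0.0125833 / (1 − 1.0125833^−36) = $1,944.00.
Option 2: at 14.60% the monthly rate is 0.0121667, so the payment is 56,000 × 0.0121667 / (1 − 1.0121667^−36) = $1,930.31.
Monthly savings = $1,944.00 − $1,930.31 = $13.69.
Break-even = $200.00 / $13.69 = 14.61 → 15 months.

15 months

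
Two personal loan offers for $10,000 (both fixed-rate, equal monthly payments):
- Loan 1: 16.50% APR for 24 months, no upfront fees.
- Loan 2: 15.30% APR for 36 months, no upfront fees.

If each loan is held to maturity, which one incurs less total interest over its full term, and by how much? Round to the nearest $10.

Loan 1 by $720

Loan 1: monthly rate = 16.5%/12 = 0.0137500; payment = 10,000 × 0.0137500 / (1 − (1+0.0137500)^−24) = $492.02.
Total interest on Loan 1 = 24 × $492.02 − $10,000 = $1,808.48.
Loan 2: at 15.30% the monthly rate is 0.0127500, so the payment is 10,000 × 0.0127500 / (1 − 1.0127500^−36) = $348.12.
Total interest on Loan 2 = 36 × $348.12 − $10,000 = $2,532.32.
Loan 1 is lower by $723.84.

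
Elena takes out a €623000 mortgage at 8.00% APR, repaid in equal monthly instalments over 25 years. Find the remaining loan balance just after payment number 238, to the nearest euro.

€243,534

With monthly rate i = 8%/12 = 0.0066667, the balance after k of n payments is P · [(1+i)^n − (1+i)^k] / [(1+i)^n − 1].
(1+0.0066667)^300 = 7.34017596 and (1+0.0066667)^238 = 4.86176318, so the balance is 623,000 × (7.34017596 − 4.86176318) / (7.34017596 − 1) = €243,534.43.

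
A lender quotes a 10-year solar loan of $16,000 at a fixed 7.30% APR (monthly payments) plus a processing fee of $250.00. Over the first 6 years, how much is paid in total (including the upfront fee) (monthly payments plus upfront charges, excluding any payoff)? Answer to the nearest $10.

$13,800

Monthly rate = 7.3%/12 = 0.0060833; payment = 16,000 × 0.0060833 / (1 − (1+0.0060833)^−120) = $188.26.
Total outlay = 72 × $188.26 + $250.00 = $13,804.72.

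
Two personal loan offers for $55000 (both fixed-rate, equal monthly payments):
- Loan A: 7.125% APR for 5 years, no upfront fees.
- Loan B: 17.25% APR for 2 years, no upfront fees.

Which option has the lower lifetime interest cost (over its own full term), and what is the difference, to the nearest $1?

Loan A: monthly rate = 7.125%/12 = 0.0059375; payment = 55,000 × 0.0059375 / (1 − (1+0.0059375)^−60) = $1,092.31.
Total interest on Loan A = 60 × $1,092.31 − $55,000 = $10,538.60.
Loan B: at 17.25% the monthly rate is 0.0143750, so the payment is 55,000 × 0.0143750 / (1 − 1.0143750^−24) = $2,725.94.
Total interest on Loan B = 24 × $2,725.94 − $55,000 = $10,422.56.
Loan B is lower by $116.04.

Loan B by $116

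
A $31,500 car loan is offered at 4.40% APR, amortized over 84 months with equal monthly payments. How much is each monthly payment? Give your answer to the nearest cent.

$436.39

At 4.40% the monthly rate is 0.0036667, so the payment is 31,500 × 0.0036667 / (1 − 1.0036667^−84) = $436.39.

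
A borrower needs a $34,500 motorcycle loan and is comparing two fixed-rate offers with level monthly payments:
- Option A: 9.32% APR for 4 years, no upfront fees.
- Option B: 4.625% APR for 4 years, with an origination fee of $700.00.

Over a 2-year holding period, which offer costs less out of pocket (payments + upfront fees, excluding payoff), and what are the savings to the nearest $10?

Option B by $1,100

Option A: monthly rate = 9.32%/12 = 0.0077667; payment = 34,500 × 0.0077667 / (1 − (1+0.0077667)^−48) = $863.79.
Option B: monthly rate = 4.625%/12 = 0.0038542; payment = 34,500 × 0.0038542 / (1 − (1+0.0038542)^−48) = $788.66.
Over 24 months: Option A costs 24 × $863.79 = $20,730.96; Option B costs 24 × $788.66 + $700.00 = $19,627.84.
Option B is cheaper by $20,730.96 − $19,627.84 = $1,103.12.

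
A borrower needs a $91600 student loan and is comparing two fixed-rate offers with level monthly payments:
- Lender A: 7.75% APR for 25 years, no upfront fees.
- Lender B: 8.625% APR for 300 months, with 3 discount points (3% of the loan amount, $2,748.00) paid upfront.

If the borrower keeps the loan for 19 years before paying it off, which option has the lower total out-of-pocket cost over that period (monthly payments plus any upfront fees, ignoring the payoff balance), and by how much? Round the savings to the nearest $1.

Lender A by $14,932

Lender A: monthly rate = 7.75%/12 = 0.0064583; payment = 91,600 × 0.0064583 / (1 − (1+0.0064583)^−300) = $691.88.
Lender B: at 8.625% the monthly rate is 0.0071875, so the payment is 91,600 × 0.0071875 / (1 − 1.0071875^−300) = $745.32.
Over 228 months: Lender A costs 228 × $691.88 = $157,748.64; Lender B costs 228 × $745.32 + $2,748.00 = $172,680.96.
Lender A is cheaper by $172,680.96 − $157,748.64 = $14,932.32.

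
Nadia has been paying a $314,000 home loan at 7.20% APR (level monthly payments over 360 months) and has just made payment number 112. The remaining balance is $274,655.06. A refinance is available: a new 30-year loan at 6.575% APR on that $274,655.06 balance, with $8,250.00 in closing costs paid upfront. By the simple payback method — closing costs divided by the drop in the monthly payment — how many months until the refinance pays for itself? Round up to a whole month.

Current payment = 314,000 × 7.2%/12 / (1 − (1+0.0060000)^−360) = $2,131.39.
Refinanced payment = 274,655.06 × 0.0054792 / (1 − (1+0.0054792)^−360) = $1,749.58.
Monthly savings = $2,131.39 − $1,749.58 = $381.81.
Break-even = $8,250.00 / $381.81 = 21.61 → 22 months.

22 months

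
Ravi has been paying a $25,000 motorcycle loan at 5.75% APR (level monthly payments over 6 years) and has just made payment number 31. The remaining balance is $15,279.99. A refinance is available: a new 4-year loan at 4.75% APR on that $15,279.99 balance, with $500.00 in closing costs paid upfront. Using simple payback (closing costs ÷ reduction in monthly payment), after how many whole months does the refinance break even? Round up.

9 months

Current payment = 25,000 × 5.75%/12 / (1 − (1+0.0047917)^−72) = $411.38.
Refinanced payment = 15,279.99 × 0.0039583 / (1 − (1+0.0039583)^−48) = $350.16.
Monthly savings = $411.38 − $350.16 = $61.22.
Break-even = $500.00 / $61.22 = 8.17 → 9 months.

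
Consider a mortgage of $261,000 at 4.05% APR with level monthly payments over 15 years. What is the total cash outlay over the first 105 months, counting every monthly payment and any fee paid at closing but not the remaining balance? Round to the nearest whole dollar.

$203,399

At 4.05% the monthly rate is 0.0033750, so the payment is 261,000 × 0.0033750 / (1 − 1.0033750^−180) = $1,937.13.
Total outlay = 105 × $1,937.13 = $203,398.65.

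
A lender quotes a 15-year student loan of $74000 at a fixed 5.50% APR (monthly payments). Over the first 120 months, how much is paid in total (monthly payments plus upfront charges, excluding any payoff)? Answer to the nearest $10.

$72,560

Monthly rate = 5.5%/12 = 0.0045833; payment = 74,000 × 0.0045833 / (1 − (1+0.0045833)^−180) = $604.64.
Total outlay = 120 × $604.64 = $72,556.80.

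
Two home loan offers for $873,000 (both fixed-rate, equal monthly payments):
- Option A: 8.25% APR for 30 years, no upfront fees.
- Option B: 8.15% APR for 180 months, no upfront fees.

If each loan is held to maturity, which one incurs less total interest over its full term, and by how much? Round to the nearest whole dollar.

Option B by $845,730

Option A: at 8.25% the monthly rate is 0.0068750, so the payment is 873,000 × 0.0068750 / (1 − 1.0068750^−360) = $6,558.56.
Total interest on Option A = 360 × $6,558.56 − $873,000 = $1,488,081.60.
Option B: monthly rate = 8.15%/12 = 0.0067917; payment = 873,000 × 0.0067917 / (1 − (1+0.0067917)^−180) = $8,418.62.
Total interest on Option B = 180 × $8,418.62 − $873,000 = $642,351.60.
Option B is lower by $845,730.00.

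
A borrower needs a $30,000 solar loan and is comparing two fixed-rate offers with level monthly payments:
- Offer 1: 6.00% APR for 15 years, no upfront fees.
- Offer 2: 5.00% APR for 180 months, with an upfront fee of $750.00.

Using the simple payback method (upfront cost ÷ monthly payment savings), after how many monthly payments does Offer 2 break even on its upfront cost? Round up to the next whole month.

48 months

Offer 1: at 6.00% the monthly rate is 0.0050000, so the payment is 30,000 × 0.0050000 / (1 − 1.0050000^−180) = $253.16.
Offer 2: at 5.00% the monthly rate is 0.0041667, so the payment is 30,000 × 0.0041667 / (1 − 1.0041667^−180) = $237.24.
Monthly savings = $253.16 − $237.24 = $15.92.
Break-even = $750.00 / $15.92 = 47.11 → 48 months.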